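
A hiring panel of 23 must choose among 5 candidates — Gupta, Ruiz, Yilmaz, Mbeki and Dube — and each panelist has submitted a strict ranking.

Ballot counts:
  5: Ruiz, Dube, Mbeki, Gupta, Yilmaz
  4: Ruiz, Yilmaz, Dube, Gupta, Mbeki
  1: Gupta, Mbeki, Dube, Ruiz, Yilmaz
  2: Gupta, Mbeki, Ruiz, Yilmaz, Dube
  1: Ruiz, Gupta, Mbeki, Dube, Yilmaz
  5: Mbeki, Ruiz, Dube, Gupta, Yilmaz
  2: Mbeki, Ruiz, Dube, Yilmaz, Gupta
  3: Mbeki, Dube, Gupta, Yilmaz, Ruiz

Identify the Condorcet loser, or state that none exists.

Pairwise majorities:
Gupta vs Ruiz: Ruiz, 17–6.
Gupta vs Yilmaz: Gupta preferred on 5+1+2+1+5+3 = 17 ballots; Gupta wins 17–6.
Gupta–Mbeki: Mbeki 15–8.
Gupta vs Dube: Gupta preferred on 1+2+1 = 4 ballots; Dube wins 19–4.
Ruiz vs Yilmaz: Ruiz wins 20–3.
Ruiz vs Mbeki: Mbeki, 13–10.
Ruiz vs Dube: Ruiz wins 19–4.
Yilmaz vs Mbeki: Yilmaz is ranked higher on 4 ballots, Mbeki on 19. Mbeki wins 19–4.
Yilmaz vs Dube: Dube, 17–6.
Mbeki vs Dube: Mbeki preferred on 1+2+1+5+2+3 = 14 ballots; Mbeki wins 14–9.
Yilmaz loses to every other candidate — it is the Condorcet loser.

Yilmaz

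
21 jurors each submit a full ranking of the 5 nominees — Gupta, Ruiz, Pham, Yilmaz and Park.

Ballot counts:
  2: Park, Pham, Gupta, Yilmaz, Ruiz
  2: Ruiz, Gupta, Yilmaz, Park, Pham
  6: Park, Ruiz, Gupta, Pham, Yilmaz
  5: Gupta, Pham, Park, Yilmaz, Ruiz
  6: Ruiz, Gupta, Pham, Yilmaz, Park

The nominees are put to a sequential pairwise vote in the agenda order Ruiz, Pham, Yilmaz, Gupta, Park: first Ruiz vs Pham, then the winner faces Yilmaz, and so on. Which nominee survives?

Park

Round 1: Ruiz vs Pham — 14–7, Ruiz advances.
Round 2: Ruiz vs Yilmaz — 14–7, Ruiz advances.
Round 3: Ruiz vs Gupta — 14–7, Ruiz advances.
Round 4: Ruiz vs Park — 8–13, Park advances.
The agenda winner is Park.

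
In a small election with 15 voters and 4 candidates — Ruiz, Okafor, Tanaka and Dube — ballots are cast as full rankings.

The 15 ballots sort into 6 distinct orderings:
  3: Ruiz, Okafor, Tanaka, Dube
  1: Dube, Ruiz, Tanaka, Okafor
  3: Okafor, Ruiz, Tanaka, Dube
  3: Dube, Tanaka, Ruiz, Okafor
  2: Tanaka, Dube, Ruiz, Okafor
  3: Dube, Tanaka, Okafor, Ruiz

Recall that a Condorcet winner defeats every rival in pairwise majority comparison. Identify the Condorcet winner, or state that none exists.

Tanaka

Pairwise majorities:
Ruiz vs Okafor: Ruiz preferred on 3+1+3+2 = 9 ballots; Ruiz wins 9–6.
Ruiz vs Tanaka: 3+1+3 = 7 for Ruiz, 8 for Tanaka — Tanaka by 8–7.
Ruiz vs Dube: 3+3 = 6 for Ruiz, 9 for Dube — Dube by 9–6.
Okafor vs Tanaka: Okafor is ranked higher on 3+3 = 6 ballots, Tanaka on 9. Tanaka wins 9–6.
Okafor vs Dube: 6 to 9, Dube.
Tanaka vs Dube: 3+3+2 = 8 for Tanaka, 7 for Dube — Tanaka by 8–7.
Tanaka defeats every rival head-to-head and is the Condorcet winner.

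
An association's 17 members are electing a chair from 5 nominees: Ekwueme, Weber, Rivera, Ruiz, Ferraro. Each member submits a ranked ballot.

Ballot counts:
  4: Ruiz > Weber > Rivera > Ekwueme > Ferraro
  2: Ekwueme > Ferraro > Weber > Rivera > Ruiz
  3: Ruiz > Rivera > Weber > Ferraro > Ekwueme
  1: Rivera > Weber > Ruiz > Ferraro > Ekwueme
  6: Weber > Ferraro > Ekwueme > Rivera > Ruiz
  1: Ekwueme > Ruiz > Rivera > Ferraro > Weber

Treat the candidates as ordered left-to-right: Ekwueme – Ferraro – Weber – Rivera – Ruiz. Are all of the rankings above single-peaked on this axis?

Axis positions: Ekwueme=1, Ferraro=2, Weber=3, Rivera=4, Ruiz=5.
Group 1: ranking walks positions 5-3-4-1-2; Weber is ranked above Rivera even though Rivera lies between Weber and the peak Ruiz on the axis — preferences dip and rise again. Not single-peaked.
Group 2 (peak Ekwueme at position 1): ranking walks positions 1-2-3-4-5, expanding outward from the peak — single-peaked.
Group 3 (peak Ruiz at position 5): ranking walks positions 5-4-3-2-1, expanding outward from the peak — single-peaked.
Group 4 (peak Rivera at position 4): ranking walks positions 4-3-5-2-1, expanding outward from the peak — single-peaked.
Group 5 (peak Weber at position 3): ranking walks positions 3-2-1-4-5, expanding outward from the peak — single-peaked.
Group 6: ranking walks positions 1-5-4-2-3; Ruiz is ranked above Ferraro even though Ferraro lies between Ruiz and the peak Ekwueme on the axis — preferences dip and rise again. Not single-peaked.
Group 1 violates single-peakedness, so the profile is not single-peaked on this axis.

no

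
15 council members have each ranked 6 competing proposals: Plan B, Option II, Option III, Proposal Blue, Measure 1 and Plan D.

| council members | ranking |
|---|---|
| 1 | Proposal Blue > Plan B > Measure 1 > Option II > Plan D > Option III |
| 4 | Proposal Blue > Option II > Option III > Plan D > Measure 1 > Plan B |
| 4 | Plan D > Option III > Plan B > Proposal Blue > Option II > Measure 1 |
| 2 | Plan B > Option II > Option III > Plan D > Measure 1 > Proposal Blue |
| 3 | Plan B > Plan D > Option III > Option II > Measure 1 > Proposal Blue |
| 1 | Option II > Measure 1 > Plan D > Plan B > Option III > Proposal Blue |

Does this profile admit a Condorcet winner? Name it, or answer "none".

none

Check each pair by majority over 15 ballots:
Plan B vs Option II: Plan B wins 10–5.
Plan B–Option III: Option III 8–7.
Plan B–Proposal Blue: Plan B 10–5.
Plan B vs Measure 1: Plan B wins 10–5.
Plan B vs Plan D: Plan D wins 9–6.
Option II vs Option III: Option II wins 8–7.
Option II–Proposal Blue: Proposal Blue 9–6.
Option II–Measure 1: Option II 14–1.
Option II vs Plan D: Option II, 8–7.
Option III vs Proposal Blue: Option III wins 10–5.
Option III–Measure 1: Option III 13–2.
Option III–Plan D: Plan D 9–6.
Proposal Blue vs Measure 1: Proposal Blue wins 9–6.
Proposal Blue vs Plan D: Plan D, 10–5.
Measure 1–Plan D: Plan D 13–2.
No option is unbeaten: Plan B loses to Option III; Option II loses to Plan B; Option III loses to Option II; Proposal Blue loses to Plan B; Measure 1 loses to Plan B; Plan D loses to Option II. In particular Plan B > Option II > Option III > Plan B is a majority cycle — no Condorcet winner exists.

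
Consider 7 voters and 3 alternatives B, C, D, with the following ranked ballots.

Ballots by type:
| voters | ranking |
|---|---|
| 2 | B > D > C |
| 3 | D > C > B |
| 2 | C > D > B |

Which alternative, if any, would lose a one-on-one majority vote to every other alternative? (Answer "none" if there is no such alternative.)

Head-to-head results (7 voters):
B vs C: C wins 5–2.
B vs D: B preferred on 2 ballots; D wins 5–2.
C vs D: 2 for C, 5 for D — D by 5–2.
B is beaten in every head-to-head and is the Condorcet loser.

B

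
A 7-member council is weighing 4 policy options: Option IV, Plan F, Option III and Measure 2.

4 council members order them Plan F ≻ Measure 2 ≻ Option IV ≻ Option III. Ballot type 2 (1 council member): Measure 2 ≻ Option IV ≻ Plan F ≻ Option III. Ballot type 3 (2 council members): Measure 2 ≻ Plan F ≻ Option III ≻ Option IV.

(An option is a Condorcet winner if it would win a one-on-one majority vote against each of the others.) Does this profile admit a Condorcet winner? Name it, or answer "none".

Check each pair by majority over 7 ballots:
Option IV vs Plan F: 1 to 6, Plan F.
Option IV vs Option III: Option IV preferred on 4+1 = 5 ballots; Option IV wins 5–2.
Option IV vs Measure 2: Option IV is ranked higher on 0 ballots, Measure 2 on 7. Measure 2 wins 7–0.
Plan F vs Option III: 7 to 0, Plan F.
Plan F vs Measure 2: 4 to 3, Plan F.
Option III vs Measure 2: Option III preferred on 0 ballots; Measure 2 wins 7–0.
Plan F defeats every rival head-to-head and is the Condorcet winner.

Plan F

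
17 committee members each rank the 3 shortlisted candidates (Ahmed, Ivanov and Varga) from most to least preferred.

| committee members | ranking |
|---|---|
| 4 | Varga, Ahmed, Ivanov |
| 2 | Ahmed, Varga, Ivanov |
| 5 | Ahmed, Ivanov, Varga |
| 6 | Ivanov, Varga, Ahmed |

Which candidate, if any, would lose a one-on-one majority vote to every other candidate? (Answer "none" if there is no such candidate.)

none

Head-to-head results (17 committee members):
Ahmed vs Ivanov: Ahmed preferred on 4+2+5 = 11 ballots; Ahmed wins 11–6.
Ahmed vs Varga: Varga, 10–7.
Ivanov vs Varga: Ivanov wins 11–6.
Every candidate wins at least one matchup (Ahmed beats Ivanov; Ivanov beats Varga; Varga beats Ahmed), so there is no Condorcet loser.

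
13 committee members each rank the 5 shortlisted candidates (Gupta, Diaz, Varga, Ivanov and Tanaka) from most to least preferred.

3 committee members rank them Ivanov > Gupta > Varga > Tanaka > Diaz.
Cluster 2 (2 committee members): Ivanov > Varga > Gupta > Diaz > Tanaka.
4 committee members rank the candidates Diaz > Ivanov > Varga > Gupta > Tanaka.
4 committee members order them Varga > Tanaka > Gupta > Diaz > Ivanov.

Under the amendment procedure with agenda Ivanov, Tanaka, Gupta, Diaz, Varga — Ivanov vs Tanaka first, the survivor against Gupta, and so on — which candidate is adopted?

Round 1: Ivanov vs Tanaka — 9–4, Ivanov advances.
Round 2: Ivanov vs Gupta — 9–4, Ivanov advances.
Round 3: Ivanov vs Diaz — 5–8, Diaz advances.
Round 4: Diaz vs Varga — 4–9, Varga advances.
Varga survives the agenda.

Varga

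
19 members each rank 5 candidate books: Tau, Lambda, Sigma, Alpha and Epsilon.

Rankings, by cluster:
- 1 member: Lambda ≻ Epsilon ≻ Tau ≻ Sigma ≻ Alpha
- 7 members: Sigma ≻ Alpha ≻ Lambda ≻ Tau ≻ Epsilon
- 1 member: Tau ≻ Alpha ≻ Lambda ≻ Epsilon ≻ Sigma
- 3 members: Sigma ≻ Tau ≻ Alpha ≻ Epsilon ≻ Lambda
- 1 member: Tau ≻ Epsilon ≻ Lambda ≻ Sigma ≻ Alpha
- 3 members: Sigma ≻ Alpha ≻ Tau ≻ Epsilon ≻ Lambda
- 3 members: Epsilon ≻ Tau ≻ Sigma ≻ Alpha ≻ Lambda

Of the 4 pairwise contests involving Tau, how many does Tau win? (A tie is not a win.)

2

Tau against each rival (19 members):
Tau vs Lambda: Tau preferred on 1+3+1+3+3 = 11 ballots; Tau wins 11–8.
Tau vs Sigma: Tau is ranked higher on 1+1+1+3 = 6 ballots, Sigma on 13. Sigma wins 13–6.
Tau vs Alpha: Alpha wins 10–9.
Tau vs Epsilon: 7+1+3+1+3 = 15 for Tau, 4 for Epsilon — Tau by 15–4.
Tau beats Lambda, Epsilon; loses to Sigma, Alpha — 2 pairwise wins.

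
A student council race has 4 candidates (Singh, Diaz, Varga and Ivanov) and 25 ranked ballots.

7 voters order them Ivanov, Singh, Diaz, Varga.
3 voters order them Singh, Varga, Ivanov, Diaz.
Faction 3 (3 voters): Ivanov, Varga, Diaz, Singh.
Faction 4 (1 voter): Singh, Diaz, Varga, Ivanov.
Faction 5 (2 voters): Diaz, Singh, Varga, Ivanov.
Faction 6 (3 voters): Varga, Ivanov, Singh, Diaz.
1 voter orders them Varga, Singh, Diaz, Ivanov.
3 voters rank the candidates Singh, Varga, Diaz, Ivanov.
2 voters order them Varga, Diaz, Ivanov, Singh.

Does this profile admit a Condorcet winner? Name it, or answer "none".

none

Pairwise majorities:
Singh–Diaz: Singh 18–7.
Singh–Varga: Singh 16–9.
Singh vs Ivanov: 10 to 15, Ivanov.
Diaz vs Varga: 10 to 15, Varga.
Diaz vs Ivanov: Diaz preferred on 1+2+1+3+2 = 9 ballots; Ivanov wins 16–9.
Varga vs Ivanov: Varga preferred on 15 ballots; Varga wins 15–10.
Each candidate drops at least one matchup (Singh loses to Ivanov; Diaz loses to Singh; Varga loses to Singh; Ivanov loses to Varga); the cycle Singh beats Varga beats Ivanov beats Singh rules out a Condorcet winner.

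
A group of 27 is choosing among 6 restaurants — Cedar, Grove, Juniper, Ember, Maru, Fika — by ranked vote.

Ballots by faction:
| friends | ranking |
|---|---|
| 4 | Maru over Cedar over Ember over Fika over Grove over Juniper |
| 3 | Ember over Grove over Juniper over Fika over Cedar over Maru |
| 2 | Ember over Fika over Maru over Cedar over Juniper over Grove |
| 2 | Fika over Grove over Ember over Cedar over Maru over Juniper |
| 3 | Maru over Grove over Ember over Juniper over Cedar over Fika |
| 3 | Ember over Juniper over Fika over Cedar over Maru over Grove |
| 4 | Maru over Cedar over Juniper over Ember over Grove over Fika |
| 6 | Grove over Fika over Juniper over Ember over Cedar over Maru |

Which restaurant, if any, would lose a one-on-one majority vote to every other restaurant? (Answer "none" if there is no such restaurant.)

Pairwise majorities:
Cedar–Grove: Grove 14–13.
Cedar vs Juniper: 12 to 15, Juniper.
Cedar vs Ember: Ember, 19–8.
Cedar vs Maru: Cedar, 14–13.
Cedar vs Fika: Fika, 16–11.
Grove vs Juniper: Grove preferred on 4+3+2+3+6 = 18 ballots; Grove wins 18–9.
Grove vs Ember: Ember wins 16–11.
Grove–Maru: Maru 16–11.
Grove vs Fika: Grove, 16–11.
Juniper vs Ember: Juniper preferred on 4+6 = 10 ballots; Ember wins 17–10.
Juniper vs Maru: 3+3+6 = 12 for Juniper, 15 for Maru — Maru by 15–12.
Juniper–Fika: Fika 14–13.
Ember–Maru: Ember 16–11.
Ember vs Fika: Ember, 19–8.
Maru vs Fika: Maru preferred on 4+3+4 = 11 ballots; Fika wins 16–11.
Each restaurant has at least one pairwise win (Cedar beats Maru; Grove beats Cedar; Juniper beats Cedar; Ember beats Cedar; Maru beats Grove; Fika beats Cedar) — no Condorcet loser.

none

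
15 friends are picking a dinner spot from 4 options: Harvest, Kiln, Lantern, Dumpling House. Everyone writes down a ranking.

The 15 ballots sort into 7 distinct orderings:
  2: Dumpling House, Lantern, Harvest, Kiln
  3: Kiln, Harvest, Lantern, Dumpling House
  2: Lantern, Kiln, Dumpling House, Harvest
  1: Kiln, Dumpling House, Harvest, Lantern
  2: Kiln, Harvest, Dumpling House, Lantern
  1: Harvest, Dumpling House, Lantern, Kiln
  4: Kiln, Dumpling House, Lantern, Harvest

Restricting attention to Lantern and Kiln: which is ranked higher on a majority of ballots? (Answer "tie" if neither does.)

Kiln

Ballots ranking Lantern above Kiln: 2 + 2 + 1 = 5.
Ballots ranking Kiln above Lantern: 15 − 5 = 10.
Kiln wins the head-to-head 10–5.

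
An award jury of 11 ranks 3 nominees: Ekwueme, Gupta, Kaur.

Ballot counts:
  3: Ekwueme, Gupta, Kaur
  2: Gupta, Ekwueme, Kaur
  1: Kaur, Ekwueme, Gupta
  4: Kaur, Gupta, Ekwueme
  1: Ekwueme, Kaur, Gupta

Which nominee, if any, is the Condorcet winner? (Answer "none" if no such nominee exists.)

Check each pair by majority over 11 ballots:
Ekwueme vs Gupta: Gupta, 6–5.
Ekwueme–Kaur: Ekwueme 6–5.
Gupta vs Kaur: 5 to 6, Kaur.
Each nominee drops at least one matchup (Ekwueme loses to Gupta; Gupta loses to Kaur; Kaur loses to Ekwueme); the cycle Ekwueme beats Kaur beats Gupta beats Ekwueme rules out a Condorcet winner.

none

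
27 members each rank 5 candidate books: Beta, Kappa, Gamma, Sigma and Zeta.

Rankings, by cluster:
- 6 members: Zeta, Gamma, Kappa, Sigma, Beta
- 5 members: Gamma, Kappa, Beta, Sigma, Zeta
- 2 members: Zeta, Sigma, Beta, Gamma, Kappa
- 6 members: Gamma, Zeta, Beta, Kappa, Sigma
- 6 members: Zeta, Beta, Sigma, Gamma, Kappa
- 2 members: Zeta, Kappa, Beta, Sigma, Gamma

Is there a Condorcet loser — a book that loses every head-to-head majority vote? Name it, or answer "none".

Pairwise majorities:
Beta vs Kappa: Beta is ranked higher on 2+6+6 = 14 ballots, Kappa on 13. Beta wins 14–13.
Beta vs Gamma: 2+6+2 = 10 for Beta, 17 for Gamma — Gamma by 17–10.
Beta vs Sigma: 19 to 8, Beta.
Beta vs Zeta: 5 for Beta, 22 for Zeta — Zeta by 22–5.
Kappa vs Gamma: 2 for Kappa, 25 for Gamma — Gamma by 25–2.
Kappa vs Sigma: Kappa, 19–8.
Kappa vs Zeta: 5 for Kappa, 22 for Zeta — Zeta by 22–5.
Gamma–Sigma: Gamma 17–10.
Gamma vs Zeta: Gamma preferred on 5+6 = 11 ballots; Zeta wins 16–11.
Sigma vs Zeta: Zeta, 22–5.
Sigma loses to every other book — it is the Condorcet loser.

Sigma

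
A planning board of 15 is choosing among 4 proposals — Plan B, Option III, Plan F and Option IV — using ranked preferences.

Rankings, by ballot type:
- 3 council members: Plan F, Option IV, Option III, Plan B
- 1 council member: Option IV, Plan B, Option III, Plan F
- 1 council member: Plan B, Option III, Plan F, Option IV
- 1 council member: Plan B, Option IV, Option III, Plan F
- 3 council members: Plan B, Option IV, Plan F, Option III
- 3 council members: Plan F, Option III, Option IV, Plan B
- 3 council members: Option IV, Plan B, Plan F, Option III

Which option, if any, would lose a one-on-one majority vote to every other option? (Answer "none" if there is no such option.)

Option III

Head-to-head results (15 council members):
Plan B–Option III: Plan B 9–6.
Plan B vs Plan F: Plan B preferred on 1+1+1+3+3 = 9 ballots; Plan B wins 9–6.
Plan B vs Option IV: Option IV, 10–5.
Option III vs Plan F: Plan F wins 12–3.
Option III vs Option IV: Option IV wins 11–4.
Plan F vs Option IV: 7 to 8, Option IV.
Option III loses to every other option — it is the Condorcet loser.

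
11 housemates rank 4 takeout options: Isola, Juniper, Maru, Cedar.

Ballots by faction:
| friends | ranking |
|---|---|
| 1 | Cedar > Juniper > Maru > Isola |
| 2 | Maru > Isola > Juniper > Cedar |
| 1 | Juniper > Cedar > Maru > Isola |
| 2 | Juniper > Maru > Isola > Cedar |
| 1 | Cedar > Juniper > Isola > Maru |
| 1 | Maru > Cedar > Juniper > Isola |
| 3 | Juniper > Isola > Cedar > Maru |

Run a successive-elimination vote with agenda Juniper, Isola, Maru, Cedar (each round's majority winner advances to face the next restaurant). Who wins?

Juniper

Round 1: Juniper vs Isola — 9–2, Juniper advances.
Round 2: Juniper vs Maru — 8–3, Juniper advances.
Round 3: Juniper vs Cedar — 8–3, Juniper advances.
The agenda winner is Juniper.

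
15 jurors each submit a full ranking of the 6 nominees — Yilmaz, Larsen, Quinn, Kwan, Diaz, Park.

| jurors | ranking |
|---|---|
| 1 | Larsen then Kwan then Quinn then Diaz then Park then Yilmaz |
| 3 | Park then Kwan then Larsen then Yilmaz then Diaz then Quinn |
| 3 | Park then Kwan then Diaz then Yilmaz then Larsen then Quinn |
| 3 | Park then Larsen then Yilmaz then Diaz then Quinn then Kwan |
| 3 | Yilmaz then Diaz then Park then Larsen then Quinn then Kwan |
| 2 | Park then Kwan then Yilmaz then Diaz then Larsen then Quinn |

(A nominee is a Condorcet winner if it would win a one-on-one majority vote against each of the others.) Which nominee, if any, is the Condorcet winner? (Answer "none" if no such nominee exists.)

Park

Pairwise majorities:
Yilmaz vs Larsen: Yilmaz wins 8–7.
Yilmaz–Quinn: Yilmaz 14–1.
Yilmaz vs Kwan: Kwan, 9–6.
Yilmaz vs Diaz: Yilmaz, 11–4.
Yilmaz vs Park: Park wins 12–3.
Larsen vs Quinn: Larsen, 15–0.
Larsen vs Kwan: Kwan wins 8–7.
Larsen–Diaz: Diaz 8–7.
Larsen vs Park: Park wins 14–1.
Quinn vs Kwan: Kwan wins 9–6.
Quinn–Diaz: Diaz 14–1.
Quinn vs Park: Park wins 14–1.
Kwan vs Diaz: Kwan, 9–6.
Kwan–Park: Park 14–1.
Diaz vs Park: Park, 11–4.
Park wins every pairwise contest, so Park is the Condorcet winner.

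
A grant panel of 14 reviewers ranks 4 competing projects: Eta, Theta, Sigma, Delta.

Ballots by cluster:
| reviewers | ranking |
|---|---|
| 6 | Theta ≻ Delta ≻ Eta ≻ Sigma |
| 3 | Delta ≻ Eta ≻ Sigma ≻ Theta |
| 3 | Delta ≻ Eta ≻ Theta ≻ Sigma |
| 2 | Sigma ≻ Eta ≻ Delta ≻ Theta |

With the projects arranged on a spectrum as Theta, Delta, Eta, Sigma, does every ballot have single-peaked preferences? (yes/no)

yes

Axis positions: Theta=1, Delta=2, Eta=3, Sigma=4.
Cluster 1 (peak Theta at position 1): ranking walks positions 1-2-3-4, expanding outward from the peak — single-peaked.
Cluster 2 (peak Delta at position 2): ranking walks positions 2-3-4-1, expanding outward from the peak — single-peaked.
Cluster 3 (peak Delta at position 2): ranking walks positions 2-3-1-4, expanding outward from the peak — single-peaked.
Cluster 4 (peak Sigma at position 4): ranking walks positions 4-3-2-1, expanding outward from the peak — single-peaked.
Every ranking is single-peaked on this axis.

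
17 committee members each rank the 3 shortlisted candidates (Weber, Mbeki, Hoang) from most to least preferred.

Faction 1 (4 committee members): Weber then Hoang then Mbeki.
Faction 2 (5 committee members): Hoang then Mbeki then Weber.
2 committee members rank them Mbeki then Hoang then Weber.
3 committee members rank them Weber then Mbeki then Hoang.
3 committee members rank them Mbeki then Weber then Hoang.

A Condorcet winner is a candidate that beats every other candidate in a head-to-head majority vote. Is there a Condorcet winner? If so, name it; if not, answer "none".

Pairwise majorities:
Weber vs Mbeki: 4+3 = 7 for Weber, 10 for Mbeki — Mbeki by 10–7.
Weber vs Hoang: 10 to 7, Weber.
Mbeki vs Hoang: 2+3+3 = 8 for Mbeki, 9 for Hoang — Hoang by 9–8.
No candidate is unbeaten: Weber loses to Mbeki; Mbeki loses to Hoang; Hoang loses to Weber. In particular Weber → Hoang → Mbeki → Weber is a majority cycle — no Condorcet winner exists.

none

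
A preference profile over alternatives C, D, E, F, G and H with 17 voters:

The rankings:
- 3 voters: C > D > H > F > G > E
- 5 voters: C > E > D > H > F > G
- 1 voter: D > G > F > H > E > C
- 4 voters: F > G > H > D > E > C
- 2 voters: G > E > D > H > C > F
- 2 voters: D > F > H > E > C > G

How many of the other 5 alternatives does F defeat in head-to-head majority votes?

2

F against each rival (17 voters):
F vs C: 1+4+2 = 7 for F, 10 for C — C by 10–7.
F vs D: 4 to 13, D.
F–E: F 10–7.
F vs G: F is ranked higher on 3+5+4+2 = 14 ballots, G on 3. F wins 14–3.
F vs H: F is ranked higher on 1+4+2 = 7 ballots, H on 10. H wins 10–7.
F beats E, G; loses to C, D, H — 2 pairwise wins.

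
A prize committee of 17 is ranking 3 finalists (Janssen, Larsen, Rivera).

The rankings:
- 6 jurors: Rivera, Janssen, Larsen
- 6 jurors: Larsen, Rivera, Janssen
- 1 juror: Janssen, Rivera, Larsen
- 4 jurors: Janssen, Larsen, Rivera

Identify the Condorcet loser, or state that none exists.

Pairwise majorities:
Janssen vs Larsen: Janssen preferred on 6+1+4 = 11 ballots; Janssen wins 11–6.
Janssen vs Rivera: 5 to 12, Rivera.
Larsen vs Rivera: Larsen preferred on 6+4 = 10 ballots; Larsen wins 10–7.
Every nominee wins at least one matchup (Janssen beats Larsen; Larsen beats Rivera; Rivera beats Janssen), so there is no Condorcet loser.

none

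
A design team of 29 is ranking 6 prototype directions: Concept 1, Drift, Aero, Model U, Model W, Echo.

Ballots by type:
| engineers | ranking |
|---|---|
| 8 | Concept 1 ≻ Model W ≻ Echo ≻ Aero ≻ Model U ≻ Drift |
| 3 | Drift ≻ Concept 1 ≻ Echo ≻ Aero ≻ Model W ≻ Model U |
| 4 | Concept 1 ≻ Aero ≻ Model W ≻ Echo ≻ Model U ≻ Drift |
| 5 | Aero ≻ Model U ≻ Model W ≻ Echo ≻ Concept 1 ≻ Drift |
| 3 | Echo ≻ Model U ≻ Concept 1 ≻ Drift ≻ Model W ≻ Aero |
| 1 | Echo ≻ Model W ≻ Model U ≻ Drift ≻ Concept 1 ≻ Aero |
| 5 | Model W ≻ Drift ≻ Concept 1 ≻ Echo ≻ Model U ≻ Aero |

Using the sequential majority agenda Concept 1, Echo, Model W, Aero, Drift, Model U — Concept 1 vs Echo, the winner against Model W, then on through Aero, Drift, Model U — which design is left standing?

Concept 1

Round 1: Concept 1 vs Echo — 20–9, Concept 1 advances.
Round 2: Concept 1 vs Model W — 18–11, Concept 1 advances.
Round 3: Concept 1 vs Aero — 24–5, Concept 1 advances.
Round 4: Concept 1 vs Drift — 20–9, Concept 1 advances.
Round 5: Concept 1 vs Model U — 20–9, Concept 1 advances.
Concept 1 survives the agenda.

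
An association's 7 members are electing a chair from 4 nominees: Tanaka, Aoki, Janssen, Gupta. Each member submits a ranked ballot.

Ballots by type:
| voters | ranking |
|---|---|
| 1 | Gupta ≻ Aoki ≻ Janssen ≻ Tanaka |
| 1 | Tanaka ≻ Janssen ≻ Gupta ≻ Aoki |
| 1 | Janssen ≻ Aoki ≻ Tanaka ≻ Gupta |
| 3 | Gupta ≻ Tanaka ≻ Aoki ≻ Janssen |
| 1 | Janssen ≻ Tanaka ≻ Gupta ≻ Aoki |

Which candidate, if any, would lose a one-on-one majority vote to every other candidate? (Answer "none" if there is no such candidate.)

Pairwise majorities:
Tanaka–Aoki: Tanaka 5–2.
Tanaka vs Janssen: Tanaka preferred on 1+3 = 4 ballots; Tanaka wins 4–3.
Tanaka vs Gupta: Tanaka is ranked higher on 1+1+1 = 3 ballots, Gupta on 4. Gupta wins 4–3.
Aoki–Janssen: Aoki 4–3.
Aoki vs Gupta: 1 for Aoki, 6 for Gupta — Gupta by 6–1.
Janssen vs Gupta: Gupta, 4–3.
Only Janssen has no wins; Janssen is the Condorcet loser.

Janssen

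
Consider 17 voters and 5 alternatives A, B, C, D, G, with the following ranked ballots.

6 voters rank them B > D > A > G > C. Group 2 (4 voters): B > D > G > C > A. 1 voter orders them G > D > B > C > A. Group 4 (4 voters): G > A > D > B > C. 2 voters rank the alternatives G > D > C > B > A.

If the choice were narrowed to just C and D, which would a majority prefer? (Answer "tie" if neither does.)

D

No ballot ranks C above D: 0.
Ballots ranking D above C: 17 − 0 = 17.
D wins the head-to-head 17–0.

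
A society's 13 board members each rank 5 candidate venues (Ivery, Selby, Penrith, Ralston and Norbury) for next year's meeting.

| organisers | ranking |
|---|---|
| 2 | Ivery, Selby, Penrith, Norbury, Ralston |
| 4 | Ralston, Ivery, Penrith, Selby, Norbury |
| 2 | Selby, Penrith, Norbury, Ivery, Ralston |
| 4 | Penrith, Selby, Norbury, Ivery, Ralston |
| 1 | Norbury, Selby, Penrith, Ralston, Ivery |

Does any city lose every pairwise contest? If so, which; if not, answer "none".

Pairwise majorities:
Ivery vs Selby: 2+4 = 6 for Ivery, 7 for Selby — Selby by 7–6.
Ivery vs Penrith: Ivery is ranked higher on 2+4 = 6 ballots, Penrith on 7. Penrith wins 7–6.
Ivery–Ralston: Ivery 8–5.
Ivery vs Norbury: Norbury, 7–6.
Selby–Penrith: Penrith 8–5.
Selby vs Ralston: Selby wins 9–4.
Selby vs Norbury: Selby preferred on 2+4+2+4 = 12 ballots; Selby wins 12–1.
Penrith vs Ralston: Penrith wins 9–4.
Penrith vs Norbury: Penrith, 12–1.
Ralston vs Norbury: 4 for Ralston, 9 for Norbury — Norbury by 9–4.
Only Ralston has no wins; Ralston is the Condorcet loser.

Ralston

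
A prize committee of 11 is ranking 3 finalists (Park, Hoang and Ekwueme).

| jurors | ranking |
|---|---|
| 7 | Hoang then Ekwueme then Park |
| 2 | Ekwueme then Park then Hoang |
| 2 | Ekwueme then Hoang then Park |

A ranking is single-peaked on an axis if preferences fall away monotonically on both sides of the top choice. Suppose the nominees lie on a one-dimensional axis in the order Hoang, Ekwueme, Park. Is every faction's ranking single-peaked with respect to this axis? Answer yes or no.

Axis positions: Hoang=1, Ekwueme=2, Park=3.
Faction 1 (peak Hoang at position 1): ranking walks positions 1-2-3, expanding outward from the peak — single-peaked.
Faction 2 (peak Ekwueme at position 2): ranking walks positions 2-3-1, expanding outward from the peak — single-peaked.
Faction 3 (peak Ekwueme at position 2): ranking walks positions 2-1-3, expanding outward from the peak — single-peaked.
Every ranking is single-peaked on this axis.

yes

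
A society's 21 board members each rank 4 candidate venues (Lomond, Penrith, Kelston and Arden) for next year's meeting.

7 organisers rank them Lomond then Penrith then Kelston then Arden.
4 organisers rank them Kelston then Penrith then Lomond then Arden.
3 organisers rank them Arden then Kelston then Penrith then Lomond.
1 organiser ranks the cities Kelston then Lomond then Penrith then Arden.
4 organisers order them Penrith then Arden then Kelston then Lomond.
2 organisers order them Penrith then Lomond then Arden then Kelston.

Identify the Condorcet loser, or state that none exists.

Head-to-head results (21 organisers):
Lomond vs Penrith: 7+1 = 8 for Lomond, 13 for Penrith — Penrith by 13–8.
Lomond vs Kelston: 7+2 = 9 for Lomond, 12 for Kelston — Kelston by 12–9.
Lomond vs Arden: 7+4+1+2 = 14 for Lomond, 7 for Arden — Lomond by 14–7.
Penrith vs Kelston: Penrith, 13–8.
Penrith vs Arden: 18 to 3, Penrith.
Kelston vs Arden: Kelston, 12–9.
Arden is beaten in every head-to-head and is the Condorcet loser.

Arden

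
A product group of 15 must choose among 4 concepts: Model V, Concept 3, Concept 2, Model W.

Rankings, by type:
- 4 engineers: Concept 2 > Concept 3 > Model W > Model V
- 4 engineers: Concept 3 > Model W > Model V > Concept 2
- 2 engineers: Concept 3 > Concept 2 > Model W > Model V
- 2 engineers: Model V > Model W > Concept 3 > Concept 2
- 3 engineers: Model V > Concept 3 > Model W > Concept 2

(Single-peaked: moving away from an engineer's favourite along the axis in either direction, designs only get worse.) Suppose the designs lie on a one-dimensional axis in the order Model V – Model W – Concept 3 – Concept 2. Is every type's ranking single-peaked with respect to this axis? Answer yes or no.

no

Axis positions: Model V=1, Model W=2, Concept 3=3, Concept 2=4.
Type 1 (peak Concept 2 at position 4): ranking walks positions 4-3-2-1, expanding outward from the peak — single-peaked.
Type 2 (peak Concept 3 at position 3): ranking walks positions 3-2-1-4, expanding outward from the peak — single-peaked.
Type 3 (peak Concept 3 at position 3): ranking walks positions 3-4-2-1, expanding outward from the peak — single-peaked.
Type 4 (peak Model V at position 1): ranking walks positions 1-2-3-4, expanding outward from the peak — single-peaked.
Type 5: ranking walks positions 1-3-2-4; Concept 3 is ranked above Model W even though Model W lies between Concept 3 and the peak Model V on the axis — preferences dip and rise again. Not single-peaked.
Type 5 violates single-peakedness, so the profile is not single-peaked on this axis.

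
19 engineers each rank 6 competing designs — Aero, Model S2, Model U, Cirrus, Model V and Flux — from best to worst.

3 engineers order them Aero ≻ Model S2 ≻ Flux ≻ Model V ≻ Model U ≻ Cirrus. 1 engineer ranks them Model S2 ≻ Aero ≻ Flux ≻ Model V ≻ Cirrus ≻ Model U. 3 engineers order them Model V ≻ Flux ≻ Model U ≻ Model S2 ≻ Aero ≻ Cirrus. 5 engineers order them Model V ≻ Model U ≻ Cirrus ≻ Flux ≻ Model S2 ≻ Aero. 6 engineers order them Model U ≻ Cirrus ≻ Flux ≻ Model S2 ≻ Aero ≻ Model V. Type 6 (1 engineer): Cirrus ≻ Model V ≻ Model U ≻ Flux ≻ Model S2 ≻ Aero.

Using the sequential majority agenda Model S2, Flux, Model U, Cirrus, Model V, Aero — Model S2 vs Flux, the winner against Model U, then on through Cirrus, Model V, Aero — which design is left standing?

Aero

Round 1: Model S2 vs Flux — 4–15, Flux advances.
Round 2: Flux vs Model U — 7–12, Model U advances.
Round 3: Model U vs Cirrus — 17–2, Model U advances.
Round 4: Model U vs Model V — 6–13, Model V advances.
Round 5: Model V vs Aero — 9–10, Aero advances.
Aero survives the agenda.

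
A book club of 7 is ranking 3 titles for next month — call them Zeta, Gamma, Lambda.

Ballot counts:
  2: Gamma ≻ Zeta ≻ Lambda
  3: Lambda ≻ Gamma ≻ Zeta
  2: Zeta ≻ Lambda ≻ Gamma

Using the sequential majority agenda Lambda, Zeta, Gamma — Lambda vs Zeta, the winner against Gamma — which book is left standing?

Gamma

Round 1: Lambda vs Zeta — 3–4, Zeta advances.
Round 2: Zeta vs Gamma — 2–5, Gamma advances.
The agenda winner is Gamma.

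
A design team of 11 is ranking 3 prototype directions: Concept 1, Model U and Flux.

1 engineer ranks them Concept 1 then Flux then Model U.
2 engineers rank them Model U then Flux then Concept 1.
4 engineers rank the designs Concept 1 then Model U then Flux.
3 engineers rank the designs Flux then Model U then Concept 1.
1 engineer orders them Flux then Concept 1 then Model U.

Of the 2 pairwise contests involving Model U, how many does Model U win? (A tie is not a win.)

Model U against each rival (11 engineers):
Model U–Concept 1: Concept 1 6–5.
Model U vs Flux: Model U is ranked higher on 2+4 = 6 ballots, Flux on 5. Model U wins 6–5.
Model U beats Flux; loses to Concept 1 — 1 pairwise win.

1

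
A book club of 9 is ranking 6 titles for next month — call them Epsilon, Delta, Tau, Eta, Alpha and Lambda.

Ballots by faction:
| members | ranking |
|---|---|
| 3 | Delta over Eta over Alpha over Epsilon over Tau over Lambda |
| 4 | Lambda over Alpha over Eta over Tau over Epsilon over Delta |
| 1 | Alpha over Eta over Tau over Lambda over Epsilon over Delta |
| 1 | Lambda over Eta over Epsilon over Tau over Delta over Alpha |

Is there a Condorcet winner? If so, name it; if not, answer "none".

Head-to-head results (9 members):
Epsilon vs Delta: 6 to 3, Epsilon.
Epsilon vs Tau: Epsilon is ranked higher on 3+1 = 4 ballots, Tau on 5. Tau wins 5–4.
Epsilon vs Eta: Epsilon is ranked higher on 0 ballots, Eta on 9. Eta wins 9–0.
Epsilon vs Alpha: 1 for Epsilon, 8 for Alpha — Alpha by 8–1.
Epsilon vs Lambda: 3 for Epsilon, 6 for Lambda — Lambda by 6–3.
Delta vs Tau: 3 for Delta, 6 for Tau — Tau by 6–3.
Delta vs Eta: Delta preferred on 3 ballots; Eta wins 6–3.
Delta vs Alpha: Delta preferred on 3+1 = 4 ballots; Alpha wins 5–4.
Delta vs Lambda: 3 for Delta, 6 for Lambda — Lambda by 6–3.
Tau vs Eta: Tau preferred on 0 ballots; Eta wins 9–0.
Tau vs Alpha: Tau is ranked higher on 1 ballot, Alpha on 8. Alpha wins 8–1.
Tau vs Lambda: 3+1 = 4 for Tau, 5 for Lambda — Lambda by 5–4.
Eta vs Alpha: 4 to 5, Alpha.
Eta vs Lambda: Eta preferred on 3+1 = 4 ballots; Lambda wins 5–4.
Alpha vs Lambda: 3+1 = 4 for Alpha, 5 for Lambda — Lambda by 5–4.
Lambda wins every pairwise contest, so Lambda is the Condorcet winner.

Lambda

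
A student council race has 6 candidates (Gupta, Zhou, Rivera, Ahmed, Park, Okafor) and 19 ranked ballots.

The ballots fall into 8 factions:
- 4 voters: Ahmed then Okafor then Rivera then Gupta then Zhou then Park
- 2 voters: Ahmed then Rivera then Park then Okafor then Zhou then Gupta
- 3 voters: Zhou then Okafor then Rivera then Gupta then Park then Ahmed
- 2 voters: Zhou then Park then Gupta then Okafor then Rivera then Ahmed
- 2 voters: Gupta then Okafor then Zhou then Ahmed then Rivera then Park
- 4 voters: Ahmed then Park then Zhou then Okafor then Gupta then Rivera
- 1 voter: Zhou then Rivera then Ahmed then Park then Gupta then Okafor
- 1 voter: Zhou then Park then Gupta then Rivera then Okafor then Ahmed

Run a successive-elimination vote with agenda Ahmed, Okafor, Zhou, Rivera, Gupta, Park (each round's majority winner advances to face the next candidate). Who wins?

Round 1: Ahmed vs Okafor — 11–8, Ahmed advances.
Round 2: Ahmed vs Zhou — 10–9, Ahmed advances.
Round 3: Ahmed vs Rivera — 12–7, Ahmed advances.
Round 4: Ahmed vs Gupta — 11–8, Ahmed advances.
Round 5: Ahmed vs Park — 13–6, Ahmed advances.
Ahmed survives the agenda.

Ahmed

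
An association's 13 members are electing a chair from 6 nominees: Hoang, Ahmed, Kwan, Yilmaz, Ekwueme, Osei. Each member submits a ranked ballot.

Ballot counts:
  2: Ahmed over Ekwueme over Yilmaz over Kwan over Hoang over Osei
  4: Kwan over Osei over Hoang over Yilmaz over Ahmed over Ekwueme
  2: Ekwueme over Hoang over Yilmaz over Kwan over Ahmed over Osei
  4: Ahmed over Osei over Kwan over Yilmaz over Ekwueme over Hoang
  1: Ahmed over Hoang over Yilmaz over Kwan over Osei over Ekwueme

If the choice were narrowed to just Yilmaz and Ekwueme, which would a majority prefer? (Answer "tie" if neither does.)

Yilmaz

Ballots ranking Yilmaz above Ekwueme: 4 + 4 + 1 = 9.
Ballots ranking Ekwueme above Yilmaz: 13 − 9 = 4.
Yilmaz wins the head-to-head 9–4.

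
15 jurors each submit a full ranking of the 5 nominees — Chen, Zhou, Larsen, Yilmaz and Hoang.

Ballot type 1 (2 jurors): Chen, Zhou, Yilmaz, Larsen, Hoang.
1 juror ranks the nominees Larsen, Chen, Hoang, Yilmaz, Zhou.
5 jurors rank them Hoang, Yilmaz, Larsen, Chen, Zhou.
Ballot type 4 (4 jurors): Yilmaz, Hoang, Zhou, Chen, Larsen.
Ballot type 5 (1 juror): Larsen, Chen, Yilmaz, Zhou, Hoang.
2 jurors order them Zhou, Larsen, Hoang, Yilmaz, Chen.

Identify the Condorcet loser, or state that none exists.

Head-to-head results (15 jurors):
Chen vs Zhou: Chen preferred on 2+1+5+1 = 9 ballots; Chen wins 9–6.
Chen vs Larsen: 2+4 = 6 for Chen, 9 for Larsen — Larsen by 9–6.
Chen vs Yilmaz: Chen preferred on 2+1+1 = 4 ballots; Yilmaz wins 11–4.
Chen vs Hoang: Hoang wins 11–4.
Zhou vs Larsen: Zhou, 8–7.
Zhou vs Yilmaz: 2+2 = 4 for Zhou, 11 for Yilmaz — Yilmaz by 11–4.
Zhou–Hoang: Hoang 10–5.
Larsen vs Yilmaz: Yilmaz, 11–4.
Larsen vs Hoang: Larsen is ranked higher on 2+1+1+2 = 6 ballots, Hoang on 9. Hoang wins 9–6.
Yilmaz vs Hoang: Hoang, 8–7.
Every nominee wins at least one matchup (Chen beats Zhou; Zhou beats Larsen; Larsen beats Chen; Yilmaz beats Chen; Hoang beats Chen), so there is no Condorcet loser.

none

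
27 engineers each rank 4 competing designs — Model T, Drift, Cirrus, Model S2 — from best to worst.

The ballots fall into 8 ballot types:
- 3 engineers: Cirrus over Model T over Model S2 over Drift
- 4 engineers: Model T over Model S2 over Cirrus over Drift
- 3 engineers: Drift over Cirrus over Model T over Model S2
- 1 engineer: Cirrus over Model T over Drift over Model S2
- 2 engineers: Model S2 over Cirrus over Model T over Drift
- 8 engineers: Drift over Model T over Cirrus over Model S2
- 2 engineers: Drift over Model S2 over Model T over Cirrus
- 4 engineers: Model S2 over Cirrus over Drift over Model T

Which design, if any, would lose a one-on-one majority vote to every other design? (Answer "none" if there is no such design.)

Pairwise majorities:
Model T–Drift: Drift 17–10.
Model T vs Cirrus: Model T is ranked higher on 4+8+2 = 14 ballots, Cirrus on 13. Model T wins 14–13.
Model T vs Model S2: 19 to 8, Model T.
Drift vs Cirrus: Cirrus, 14–13.
Drift vs Model S2: 14 to 13, Drift.
Cirrus–Model S2: Cirrus 15–12.
Only Model S2 has no wins; Model S2 is the Condorcet loser.

Model S2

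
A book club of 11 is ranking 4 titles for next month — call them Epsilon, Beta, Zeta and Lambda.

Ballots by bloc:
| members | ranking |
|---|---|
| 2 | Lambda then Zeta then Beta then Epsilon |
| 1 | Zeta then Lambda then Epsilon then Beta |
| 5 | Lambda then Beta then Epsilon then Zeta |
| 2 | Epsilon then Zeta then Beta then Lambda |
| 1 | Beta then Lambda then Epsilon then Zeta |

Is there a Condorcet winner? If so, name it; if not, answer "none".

Check each pair by majority over 11 ballots:
Epsilon vs Beta: 3 to 8, Beta.
Epsilon vs Zeta: Epsilon preferred on 5+2+1 = 8 ballots; Epsilon wins 8–3.
Epsilon vs Lambda: 2 to 9, Lambda.
Beta vs Zeta: 5+1 = 6 for Beta, 5 for Zeta — Beta by 6–5.
Beta vs Lambda: Beta preferred on 2+1 = 3 ballots; Lambda wins 8–3.
Zeta vs Lambda: Zeta is ranked higher on 1+2 = 3 ballots, Lambda on 8. Lambda wins 8–3.
Only Lambda has no losses; Lambda is the Condorcet winner.

Lambda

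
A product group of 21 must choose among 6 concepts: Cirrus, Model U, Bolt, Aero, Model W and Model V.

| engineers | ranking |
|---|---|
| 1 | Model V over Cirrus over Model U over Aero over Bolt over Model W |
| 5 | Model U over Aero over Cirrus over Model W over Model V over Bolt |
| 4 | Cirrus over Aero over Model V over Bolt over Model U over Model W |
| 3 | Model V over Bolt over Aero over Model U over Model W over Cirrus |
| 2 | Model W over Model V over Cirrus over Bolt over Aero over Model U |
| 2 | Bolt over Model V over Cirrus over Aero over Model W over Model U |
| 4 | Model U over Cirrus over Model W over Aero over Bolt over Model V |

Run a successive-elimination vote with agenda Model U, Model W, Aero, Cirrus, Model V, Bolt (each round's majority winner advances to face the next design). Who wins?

Cirrus

Round 1: Model U vs Model W — 17–4, Model U advances.
Round 2: Model U vs Aero — 10–11, Aero advances.
Round 3: Aero vs Cirrus — 8–13, Cirrus advances.
Round 4: Cirrus vs Model V — 13–8, Cirrus advances.
Round 5: Cirrus vs Bolt — 16–5, Cirrus advances.
The agenda winner is Cirrus.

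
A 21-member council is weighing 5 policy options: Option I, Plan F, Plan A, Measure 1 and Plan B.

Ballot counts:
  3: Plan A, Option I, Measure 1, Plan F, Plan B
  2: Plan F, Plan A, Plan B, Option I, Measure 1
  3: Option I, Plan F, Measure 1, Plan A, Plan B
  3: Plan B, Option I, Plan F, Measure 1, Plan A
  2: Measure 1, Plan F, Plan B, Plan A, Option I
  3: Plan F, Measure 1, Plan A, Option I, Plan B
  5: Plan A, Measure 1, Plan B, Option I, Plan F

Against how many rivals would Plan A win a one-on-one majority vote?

Plan A against each rival (21 council members):
Plan A vs Option I: Plan A is ranked higher on 3+2+2+3+5 = 15 ballots, Option I on 6. Plan A wins 15–6.
Plan A–Plan F: Plan F 13–8.
Plan A vs Measure 1: 10 to 11, Measure 1.
Plan A vs Plan B: 16 to 5, Plan A.
Plan A beats Option I, Plan B; loses to Plan F, Measure 1 — 2 pairwise wins.

2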